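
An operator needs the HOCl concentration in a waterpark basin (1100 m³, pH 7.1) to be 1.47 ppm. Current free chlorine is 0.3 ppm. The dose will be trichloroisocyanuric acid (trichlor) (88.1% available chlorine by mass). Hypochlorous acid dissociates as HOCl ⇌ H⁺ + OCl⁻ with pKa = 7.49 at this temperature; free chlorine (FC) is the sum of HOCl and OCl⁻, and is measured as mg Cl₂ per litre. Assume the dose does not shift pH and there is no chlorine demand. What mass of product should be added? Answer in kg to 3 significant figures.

2.21 kg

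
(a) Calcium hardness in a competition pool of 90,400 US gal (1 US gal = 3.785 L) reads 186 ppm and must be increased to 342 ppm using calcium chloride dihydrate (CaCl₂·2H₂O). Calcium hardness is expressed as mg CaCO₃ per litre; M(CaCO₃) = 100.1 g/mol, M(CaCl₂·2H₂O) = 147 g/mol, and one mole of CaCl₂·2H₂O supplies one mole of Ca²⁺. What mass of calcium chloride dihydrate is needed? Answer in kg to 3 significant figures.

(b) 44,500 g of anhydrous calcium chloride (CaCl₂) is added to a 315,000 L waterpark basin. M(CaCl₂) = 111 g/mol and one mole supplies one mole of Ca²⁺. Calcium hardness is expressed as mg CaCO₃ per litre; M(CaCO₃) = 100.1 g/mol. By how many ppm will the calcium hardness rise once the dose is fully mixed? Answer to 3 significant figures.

(a) 78.4 kg; (b) 127 ppm

(a) Volume: 90,400 US gal × 3.785 L/gal = 342,164 L.
(a) Hardness to add: (342 − 186) = 156 mg/L as CaCO₃ × 342,164 L = 53,380 g as CaCO₃.
(a) Moles of Ca²⁺ (1 mol Ca²⁺ ≡ 1 mol CaCO₃): 53,380 / 100.1 g/mol = 533.2 mol.
(a) Mass of CaCl₂·2H₂O: 533.2 × 147 = 78,390 g.

(b) Moles of Ca²⁺: 44,500 g ÷ 111 g/mol = 400.9 mol.
(b) As CaCO₃: 400.9 mol × 100.1 g/mol = 40,130 g.
(b) Rise: 40,130 g / 315,000 L × 1000 = 127.4 mg/L.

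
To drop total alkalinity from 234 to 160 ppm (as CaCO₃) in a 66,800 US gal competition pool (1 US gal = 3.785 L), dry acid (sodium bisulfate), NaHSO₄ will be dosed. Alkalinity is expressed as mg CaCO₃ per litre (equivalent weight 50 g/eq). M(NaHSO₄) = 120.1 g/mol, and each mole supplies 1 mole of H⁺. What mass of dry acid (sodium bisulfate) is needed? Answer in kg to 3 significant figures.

Volume: 66,800 US gal × 3.785 L/gal = 252,838 L.
Alkalinity to neutralize: (234 − 160) = 74 mg/L as CaCO₃ × 252,838 L = 18,710 g as CaCO₃.
Equivalents of H⁺ required: 18,710 ÷ 50 g/eq = 374.2 eq = 374.2 mol NaHSO₄.
Mass of NaHSO₄: 374.2 × 120.1 = 44,940 g.

44.9 kg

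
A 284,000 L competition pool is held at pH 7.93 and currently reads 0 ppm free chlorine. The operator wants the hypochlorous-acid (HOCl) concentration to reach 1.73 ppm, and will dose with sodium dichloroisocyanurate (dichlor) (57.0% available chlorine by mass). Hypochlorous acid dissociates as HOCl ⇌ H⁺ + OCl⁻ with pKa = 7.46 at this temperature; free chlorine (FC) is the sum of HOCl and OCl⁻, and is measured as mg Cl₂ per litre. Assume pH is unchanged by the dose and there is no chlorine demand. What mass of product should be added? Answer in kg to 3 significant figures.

3.41 kg

[OCl⁻]/[HOCl] = 10^(pH − pKa) = 10^(7.93 − 7.46) = 2.951; fraction as HOCl = 1/(1 + 2.951) = 0.2531.
Free chlorine required for 1.73 ppm HOCl: 1.73 / 0.2531 = 6.836 ppm.
FC to add: 6.836 − 0 = 6.836 mg/L as Cl₂.
Cl₂ equivalent: 6.836 mg/L × 284,000 L = 1941 g.
Product at 57.0% available Cl: 1941 / 0.57 = 3406 g.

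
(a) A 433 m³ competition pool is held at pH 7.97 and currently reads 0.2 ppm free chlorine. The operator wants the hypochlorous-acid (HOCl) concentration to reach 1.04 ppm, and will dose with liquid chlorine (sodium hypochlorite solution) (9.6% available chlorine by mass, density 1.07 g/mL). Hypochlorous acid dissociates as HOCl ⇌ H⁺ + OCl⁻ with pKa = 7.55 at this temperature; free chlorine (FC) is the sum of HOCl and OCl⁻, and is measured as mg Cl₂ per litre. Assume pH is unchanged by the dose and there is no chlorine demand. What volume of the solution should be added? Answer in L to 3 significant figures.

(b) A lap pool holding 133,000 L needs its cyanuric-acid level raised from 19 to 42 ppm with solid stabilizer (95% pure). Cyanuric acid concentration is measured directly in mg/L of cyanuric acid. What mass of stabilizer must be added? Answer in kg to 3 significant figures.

(a) 15.1 L; (b) 3.22 kg

(a) Volume: 433 m³ = 433,000 L.
(a) [OCl⁻]/[HOCl] = 10^(pH − pKa) = 10^(7.97 − 7.55) = 2.63; fraction as HOCl = 1/(1 + 2.63) = 0.2755.
(a) Free chlorine required for 1.04 ppm HOCl: 1.04 / 0.2755 = 3.775 ppm.
(a) FC to add: 3.775 − 0.2 = 3.575 mg/L as Cl₂.
(a) Cl₂ equivalent: 3.575 mg/L × 433,000 L = 1548 g.
(a) Product at 9.6% available Cl: 1548 / 0.096 = 16,130 g.
(a) Volume: 16,130 g ÷ 1.07 g/mL = 15,070 mL.

(b) CYA to add: (42 − 19) = 23 mg/L × 133,000 L = 3059 g cyanuric acid.
(b) At 95% purity: 3059 / 0.95 = 3220 g product.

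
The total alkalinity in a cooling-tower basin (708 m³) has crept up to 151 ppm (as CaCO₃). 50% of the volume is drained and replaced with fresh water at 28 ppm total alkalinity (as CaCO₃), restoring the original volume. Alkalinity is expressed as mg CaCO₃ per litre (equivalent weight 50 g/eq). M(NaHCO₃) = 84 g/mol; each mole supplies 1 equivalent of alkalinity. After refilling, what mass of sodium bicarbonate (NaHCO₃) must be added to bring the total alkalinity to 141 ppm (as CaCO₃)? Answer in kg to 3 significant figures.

Volume: 708 m³ = 708,000 L.
After draining 50% and refilling: 151 × 0.50 + 28 × 0.50 = 89.5 ppm.
Deficit to target: 141 − 89.5 = 51.5 mg/L.
As CaCO₃: 51.5 mg/L × 708,000 L = 36,460 g; ÷ 50 g/eq ÷ 1 = 729.2 mol NaHCO₃.
Mass: 729.2 × 84 = 61,260 g.

61.3 kg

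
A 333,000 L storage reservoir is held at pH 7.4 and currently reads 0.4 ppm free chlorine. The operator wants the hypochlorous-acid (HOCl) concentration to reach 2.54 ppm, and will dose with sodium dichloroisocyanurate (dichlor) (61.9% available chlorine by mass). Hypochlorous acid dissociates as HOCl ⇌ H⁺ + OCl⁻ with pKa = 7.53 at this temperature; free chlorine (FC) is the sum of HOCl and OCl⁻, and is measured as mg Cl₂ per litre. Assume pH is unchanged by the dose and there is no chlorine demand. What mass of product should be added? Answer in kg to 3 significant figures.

2.16 kg

[OCl⁻]/[HOCl] = 10^(pH − pKa) = 10^(7.4 − 7.53) = 0.7413; fraction as HOCl = 1/(1 + 0.7413) = 0.5743.
Free chlorine required for 2.54 ppm HOCl: 2.54 / 0.5743 = 4.423 ppm.
FC to add: 4.423 − 0.4 = 4.023 mg/L as Cl₂.
Cl₂ equivalent: 4.023 mg/L × 333,000 L = 1340 g.
Product at 61.9% available Cl: 1340 / 0.619 = 2164 g.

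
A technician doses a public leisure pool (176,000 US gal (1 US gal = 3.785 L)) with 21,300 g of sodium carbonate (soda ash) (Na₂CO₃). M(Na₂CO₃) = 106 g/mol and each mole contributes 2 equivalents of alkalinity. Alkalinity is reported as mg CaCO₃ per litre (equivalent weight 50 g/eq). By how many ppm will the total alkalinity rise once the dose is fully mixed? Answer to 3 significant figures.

Volume: 176,000 US gal × 3.785 L/gal = 666,160 L.
Moles of Na₂CO₃: 21,300 g ÷ 106 g/mol = 200.9 mol → 401.9 eq of alkalinity.
As CaCO₃: 401.9 eq × 50 g/eq = 20,090 g.
Rise: 20,090 g / 666,160 L × 1000 = 30.16 mg/L.

30.2 ppm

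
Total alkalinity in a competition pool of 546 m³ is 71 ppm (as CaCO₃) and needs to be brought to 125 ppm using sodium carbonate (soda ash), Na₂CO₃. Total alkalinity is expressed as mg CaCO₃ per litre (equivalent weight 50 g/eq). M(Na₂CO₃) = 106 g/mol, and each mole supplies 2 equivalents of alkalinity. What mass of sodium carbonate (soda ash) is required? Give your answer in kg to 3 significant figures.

31.3 kg

Volume: 546 m³ = 546,000 L.
Alkalinity to add: (125 − 71) = 54 mg/L as CaCO₃ × 546,000 L = 29,480 g as CaCO₃.
Equivalents: 29,480 g ÷ 50 g/eq = 589.7 eq.
Each mole of Na₂CO₃ supplies 2 eq, so 589.7 / 2 = 294.8 mol.
Mass: 294.8 mol × 106 g/mol = 31,250 g.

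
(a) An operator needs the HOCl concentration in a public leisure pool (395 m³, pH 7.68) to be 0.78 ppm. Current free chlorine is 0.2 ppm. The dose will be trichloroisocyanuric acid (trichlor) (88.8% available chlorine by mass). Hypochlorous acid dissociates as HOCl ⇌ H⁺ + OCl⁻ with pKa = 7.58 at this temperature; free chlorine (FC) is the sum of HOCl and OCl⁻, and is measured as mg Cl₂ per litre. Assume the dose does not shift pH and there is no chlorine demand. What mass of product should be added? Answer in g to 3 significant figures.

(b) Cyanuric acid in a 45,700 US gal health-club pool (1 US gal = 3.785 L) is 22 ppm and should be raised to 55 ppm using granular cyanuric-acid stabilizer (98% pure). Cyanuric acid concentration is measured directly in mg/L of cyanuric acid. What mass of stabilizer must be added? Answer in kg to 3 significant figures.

(a) 695 g; (b) 5.82 kg

(a) Volume: 395 m³ = 395,000 L.
(a) [OCl⁻]/[HOCl] = 10^(pH − pKa) = 10^(7.68 − 7.58) = 1.259; fraction as HOCl = 1/(1 + 1.259) = 0.4427.
(a) Free chlorine required for 0.78 ppm HOCl: 0.78 / 0.4427 = 1.762 ppm.
(a) FC to add: 1.762 − 0.2 = 1.562 mg/L as Cl₂.
(a) Cl₂ equivalent: 1.562 mg/L × 395,000 L = 617 g.
(a) Product at 88.8% available Cl: 617 / 0.888 = 694.8 g.

(b) Volume: 45,700 US gal × 3.785 L/gal = 172,974 L.
(b) CYA to add: (55 − 22) = 33 mg/L × 172,974 L = 5708 g cyanuric acid.
(b) At 98% purity: 5708 / 0.98 = 5825 g product.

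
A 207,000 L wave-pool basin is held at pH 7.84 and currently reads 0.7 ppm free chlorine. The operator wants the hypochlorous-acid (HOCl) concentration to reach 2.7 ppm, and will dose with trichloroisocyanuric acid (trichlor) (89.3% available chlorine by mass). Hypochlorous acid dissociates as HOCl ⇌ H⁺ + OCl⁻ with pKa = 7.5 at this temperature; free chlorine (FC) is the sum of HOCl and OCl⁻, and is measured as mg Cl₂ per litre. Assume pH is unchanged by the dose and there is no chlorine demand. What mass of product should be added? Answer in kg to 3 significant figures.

1.83 kg

[OCl⁻]/[HOCl] = 10^(pH − pKa) = 10^(7.84 − 7.5) = 2.188; fraction as HOCl = 1/(1 + 2.188) = 0.3137.
Free chlorine required for 2.7 ppm HOCl: 2.7 / 0.3137 = 8.607 ppm.
FC to add: 8.607 − 0.7 = 7.907 mg/L as Cl₂.
Cl₂ equivalent: 7.907 mg/L × 207,000 L = 1637 g.
Product at 89.3% available Cl: 1637 / 0.893 = 1833 g.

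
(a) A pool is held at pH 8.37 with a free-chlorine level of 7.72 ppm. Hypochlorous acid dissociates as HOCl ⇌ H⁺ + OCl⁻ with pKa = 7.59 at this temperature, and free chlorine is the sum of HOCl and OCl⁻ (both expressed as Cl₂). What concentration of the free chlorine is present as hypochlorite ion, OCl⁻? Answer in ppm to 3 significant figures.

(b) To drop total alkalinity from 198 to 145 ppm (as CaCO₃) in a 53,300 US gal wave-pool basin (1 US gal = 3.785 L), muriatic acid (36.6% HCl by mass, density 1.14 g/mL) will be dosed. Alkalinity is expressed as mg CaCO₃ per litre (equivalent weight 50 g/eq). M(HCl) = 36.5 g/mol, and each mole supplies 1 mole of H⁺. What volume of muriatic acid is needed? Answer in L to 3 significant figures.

(a) 6.62 ppm; (b) 18.7 L

(a) [OCl⁻]/[HOCl] = 10^(pH − pKa) = 10^(8.37 − 7.59) = 10^0.78 = 6.026.
(a) Fraction as HOCl = 1 / (1 + 6.026) = 0.1423.
(a) OCl⁻ = (1 − 0.1423) × 7.72 ppm = 6.621 ppm.

(b) Volume: 53,300 US gal × 3.785 L/gal = 201,740 L.
(b) Alkalinity to neutralize: (198 − 145) = 53 mg/L as CaCO₃ × 201,740 L = 10,690 g as CaCO₃.
(b) Equivalents of H⁺ required: 10,690 ÷ 50 g/eq = 213.8 eq = 213.8 mol HCl.
(b) Mass of HCl: 213.8 × 36.5 = 7805 g.
(b) Mass of 36.6% solution: 7805 / 0.366 = 21,330 g.
(b) Volume: 21,330 g ÷ 1.14 g/mL = 18,710 mL.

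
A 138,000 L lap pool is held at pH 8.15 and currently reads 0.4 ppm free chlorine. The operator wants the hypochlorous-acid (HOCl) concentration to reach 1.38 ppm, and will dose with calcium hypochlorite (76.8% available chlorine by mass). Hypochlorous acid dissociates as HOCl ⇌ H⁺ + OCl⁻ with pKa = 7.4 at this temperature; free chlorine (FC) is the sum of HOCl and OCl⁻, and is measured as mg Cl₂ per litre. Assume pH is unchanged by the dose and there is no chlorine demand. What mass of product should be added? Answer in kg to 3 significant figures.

[OCl⁻]/[HOCl] = 10^(pH − pKa) = 10^(8.15 − 7.4) = 5.623; fraction as HOCl = 1/(1 + 5.623) = 0.151.
Free chlorine required for 1.38 ppm HOCl: 1.38 / 0.151 = 9.14 ppm.
FC to add: 9.14 − 0.4 = 8.74 mg/L as Cl₂.
Cl₂ equivalent: 8.74 mg/L × 138,000 L = 1206 g.
Product at 76.8% available Cl: 1206 / 0.768 = 1571 g.

1.57 kg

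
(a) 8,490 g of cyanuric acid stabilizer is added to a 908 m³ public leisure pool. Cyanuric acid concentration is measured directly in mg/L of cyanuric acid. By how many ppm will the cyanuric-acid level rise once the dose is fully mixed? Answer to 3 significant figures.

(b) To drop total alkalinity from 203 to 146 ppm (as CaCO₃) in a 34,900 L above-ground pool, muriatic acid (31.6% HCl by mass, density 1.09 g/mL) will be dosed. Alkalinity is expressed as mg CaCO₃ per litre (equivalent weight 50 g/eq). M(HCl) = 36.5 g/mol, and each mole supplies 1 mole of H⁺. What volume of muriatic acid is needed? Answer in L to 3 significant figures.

(a) Volume: 908 m³ = 908,000 L.
(a) Rise: 8,490 g / 908,000 L × 1000 = 9.35 mg/L.

(b) Alkalinity to neutralize: (203 − 146) = 57 mg/L as CaCO₃ × 34,900 L = 1989 g as CaCO₃.
(b) Equivalents of H⁺ required: 1989 ÷ 50 g/eq = 39.79 eq = 39.79 mol HCl.
(b) Mass of HCl: 39.79 × 36.5 = 1452 g.
(b) Mass of 31.6% solution: 1452 / 0.316 = 4596 g.
(b) Volume: 4596 g ÷ 1.09 g/mL = 4216 mL.

(a) 9.35 ppm; (b) 4.22 L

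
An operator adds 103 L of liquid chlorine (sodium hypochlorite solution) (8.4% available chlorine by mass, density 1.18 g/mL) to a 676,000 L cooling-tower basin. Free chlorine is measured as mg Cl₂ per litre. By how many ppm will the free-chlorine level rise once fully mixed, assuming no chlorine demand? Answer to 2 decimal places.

Mass of solution: 103 L × 1000 mL/L × 1.18 g/mL = 121,500 g.
Available chlorine delivered: 121,500 g × 0.084 = 10,210 g as Cl₂.
Concentration rise: 10,210 g / 676,000 L = 15.1 mg/L = 15.10 ppm.

15.10 ppm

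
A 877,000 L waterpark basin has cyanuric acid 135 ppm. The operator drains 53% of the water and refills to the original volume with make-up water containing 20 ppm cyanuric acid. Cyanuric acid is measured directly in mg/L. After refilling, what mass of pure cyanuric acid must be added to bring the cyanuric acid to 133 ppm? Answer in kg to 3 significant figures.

51.7 kg

After draining 53% and refilling: 135 × 0.47 + 20 × 0.53 = 74.05 ppm.
Deficit to target: 133 − 74.05 = 58.95 mg/L.
Mass: 58.95 mg/L × 877,000 L = 51,700 g cyanuric acid.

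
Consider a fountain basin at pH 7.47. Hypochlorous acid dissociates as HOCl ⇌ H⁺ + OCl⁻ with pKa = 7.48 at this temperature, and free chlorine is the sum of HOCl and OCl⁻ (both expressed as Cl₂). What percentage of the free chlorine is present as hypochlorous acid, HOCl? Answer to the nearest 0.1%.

50.6%

[OCl⁻]/[HOCl] = 10^(pH − pKa) = 10^(7.47 − 7.48) = 10^-0.01 = 0.9772.
Fraction as HOCl = 1 / (1 + 0.9772) = 0.5058.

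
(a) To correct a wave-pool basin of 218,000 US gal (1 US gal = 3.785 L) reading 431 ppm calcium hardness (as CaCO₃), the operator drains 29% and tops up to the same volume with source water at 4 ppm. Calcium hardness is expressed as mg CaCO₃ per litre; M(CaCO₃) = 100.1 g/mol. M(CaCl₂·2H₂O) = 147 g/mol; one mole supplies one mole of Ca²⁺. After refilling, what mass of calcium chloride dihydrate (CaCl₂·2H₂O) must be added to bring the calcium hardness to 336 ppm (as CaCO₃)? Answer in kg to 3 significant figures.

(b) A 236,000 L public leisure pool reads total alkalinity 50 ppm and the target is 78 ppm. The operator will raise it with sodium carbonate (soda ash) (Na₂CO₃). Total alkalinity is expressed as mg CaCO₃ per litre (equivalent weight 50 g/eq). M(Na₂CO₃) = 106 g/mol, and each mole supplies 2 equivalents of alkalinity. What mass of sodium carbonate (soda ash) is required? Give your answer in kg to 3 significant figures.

(a) 34.9 kg; (b) 7.00 kg

(a) Volume: 218,000 US gal × 3.785 L/gal = 825,130 L.
(a) After draining 29% and refilling: 431 × 0.71 + 4 × 0.29 = 307.17 ppm.
(a) Deficit to target: 336 − 307.17 = 28.83 mg/L.
(a) As CaCO₃: 28.83 mg/L × 825,130 L = 23,790 g; ÷ 100.1 = 237.6 mol Ca²⁺.
(a) Mass: 237.6 × 147 = 34,930 g.

(b) Alkalinity to add: (78 − 50) = 28 mg/L as CaCO₃ × 236,000 L = 6608 g as CaCO₃.
(b) Equivalents: 6608 g ÷ 50 g/eq = 132.2 eq.
(b) Each mole of Na₂CO₃ supplies 2 eq, so 132.2 / 2 = 66.08 mol.
(b) Mass: 66.08 mol × 106 g/mol = 7004 g.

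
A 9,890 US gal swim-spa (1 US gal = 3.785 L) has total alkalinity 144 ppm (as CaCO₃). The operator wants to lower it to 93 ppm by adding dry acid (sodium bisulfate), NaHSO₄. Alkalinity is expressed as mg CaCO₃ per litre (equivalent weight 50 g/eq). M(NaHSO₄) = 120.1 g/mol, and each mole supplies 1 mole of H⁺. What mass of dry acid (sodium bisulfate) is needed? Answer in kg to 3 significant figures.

4.59 kg

Volume: 9,890 US gal × 3.785 L/gal = 37,434 L.
Alkalinity to neutralize: (144 − 93) = 51 mg/L as CaCO₃ × 37,434 L = 1909 g as CaCO₃.
Equivalents of H⁺ required: 1909 ÷ 50 g/eq = 38.18 eq = 38.18 mol NaHSO₄.
Mass of NaHSO₄: 38.18 × 120.1 = 4586 g.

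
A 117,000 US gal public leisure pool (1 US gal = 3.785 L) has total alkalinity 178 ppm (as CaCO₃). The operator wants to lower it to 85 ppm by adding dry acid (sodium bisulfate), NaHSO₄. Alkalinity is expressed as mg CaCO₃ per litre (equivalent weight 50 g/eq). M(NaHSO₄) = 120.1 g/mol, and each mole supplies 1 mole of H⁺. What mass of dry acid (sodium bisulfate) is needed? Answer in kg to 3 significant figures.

98.9 kg

Volume: 117,000 US gal × 3.785 L/gal = 442,845 L.
Alkalinity to neutralize: (178 − 85) = 93 mg/L as CaCO₃ × 442,845 L = 41,180 g as CaCO₃.
Equivalents of H⁺ required: 41,180 ÷ 50 g/eq = 823.7 eq = 823.7 mol NaHSO₄.
Mass of NaHSO₄: 823.7 × 120.1 = 98,930 g.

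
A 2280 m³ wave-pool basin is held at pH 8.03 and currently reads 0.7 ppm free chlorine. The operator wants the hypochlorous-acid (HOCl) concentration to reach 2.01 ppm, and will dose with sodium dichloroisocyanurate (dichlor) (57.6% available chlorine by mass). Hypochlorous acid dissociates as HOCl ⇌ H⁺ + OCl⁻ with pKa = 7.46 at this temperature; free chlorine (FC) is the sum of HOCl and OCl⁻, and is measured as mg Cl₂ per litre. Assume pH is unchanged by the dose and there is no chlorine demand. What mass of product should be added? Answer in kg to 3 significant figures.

34.7 kg

Volume: 2280 m³ = 2,280,000 L.
[OCl⁻]/[HOCl] = 10^(pH − pKa) = 10^(8.03 − 7.46) = 3.715; fraction as HOCl = 1/(1 + 3.715) = 0.2121.
Free chlorine required for 2.01 ppm HOCl: 2.01 / 0.2121 = 9.478 ppm.
FC to add: 9.478 − 0.7 = 8.778 mg/L as Cl₂.
Cl₂ equivalent: 8.778 mg/L × 2,280,000 L = 20,010 g.
Product at 57.6% available Cl: 20,010 / 0.576 = 34,750 g.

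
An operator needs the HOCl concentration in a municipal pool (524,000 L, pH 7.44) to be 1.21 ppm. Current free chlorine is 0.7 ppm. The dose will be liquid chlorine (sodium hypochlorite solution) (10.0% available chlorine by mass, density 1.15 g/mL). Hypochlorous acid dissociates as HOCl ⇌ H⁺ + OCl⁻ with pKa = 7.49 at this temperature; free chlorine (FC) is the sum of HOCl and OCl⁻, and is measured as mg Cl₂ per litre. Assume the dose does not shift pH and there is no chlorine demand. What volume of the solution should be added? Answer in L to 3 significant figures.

7.24 L

[OCl⁻]/[HOCl] = 10^(pH − pKa) = 10^(7.44 − 7.49) = 0.8913; fraction as HOCl = 1/(1 + 0.8913) = 0.5288.
Free chlorine required for 1.21 ppm HOCl: 1.21 / 0.5288 = 2.288 ppm.
FC to add: 2.288 − 0.7 = 1.588 mg/L as Cl₂.
Cl₂ equivalent: 1.588 mg/L × 524,000 L = 832.3 g.
Product at 10.0% available Cl: 832.3 / 0.1 = 8323 g.
Volume: 8323 g ÷ 1.15 g/mL = 7238 mL.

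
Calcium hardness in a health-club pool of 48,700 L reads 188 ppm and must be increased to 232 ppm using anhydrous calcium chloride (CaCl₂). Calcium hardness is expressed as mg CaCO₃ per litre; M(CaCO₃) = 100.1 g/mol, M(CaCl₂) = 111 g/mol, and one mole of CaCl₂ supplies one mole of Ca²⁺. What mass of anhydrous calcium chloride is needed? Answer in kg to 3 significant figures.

Hardness to add: (232 − 188) = 44 mg/L as CaCO₃ × 48,700 L = 2143 g as CaCO₃.
Moles of Ca²⁺ (1 mol Ca²⁺ ≡ 1 mol CaCO₃): 2143 / 100.1 g/mol = 21.41 mol.
Mass of CaCl₂: 21.41 × 111 = 2376 g.

2.38 kg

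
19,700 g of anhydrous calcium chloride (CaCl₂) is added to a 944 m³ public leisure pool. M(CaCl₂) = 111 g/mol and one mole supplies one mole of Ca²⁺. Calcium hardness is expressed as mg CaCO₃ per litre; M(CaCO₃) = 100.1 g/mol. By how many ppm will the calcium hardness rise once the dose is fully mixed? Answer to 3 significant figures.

Volume: 944 m³ = 944,000 L.
Moles of Ca²⁺: 19,700 g ÷ 111 g/mol = 177.5 mol.
As CaCO₃: 177.5 mol × 100.1 g/mol = 17,770 g.
Rise: 17,770 g / 944,000 L × 1000 = 18.82 mg/L.

18.8 ppm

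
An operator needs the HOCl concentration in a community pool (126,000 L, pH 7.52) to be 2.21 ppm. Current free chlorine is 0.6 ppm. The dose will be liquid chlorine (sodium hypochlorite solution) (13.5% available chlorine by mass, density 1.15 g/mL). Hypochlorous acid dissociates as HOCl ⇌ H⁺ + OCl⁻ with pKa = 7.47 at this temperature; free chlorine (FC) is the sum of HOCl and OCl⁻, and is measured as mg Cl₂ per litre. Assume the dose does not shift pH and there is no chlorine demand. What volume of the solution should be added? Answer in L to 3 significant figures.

3.32 L

[OCl⁻]/[HOCl] = 10^(pH − pKa) = 10^(7.52 − 7.47) = 1.122; fraction as HOCl = 1/(1 + 1.122) = 0.4712.
Free chlorine required for 2.21 ppm HOCl: 2.21 / 0.4712 = 4.69 ppm.
FC to add: 4.69 − 0.6 = 4.09 mg/L as Cl₂.
Cl₂ equivalent: 4.09 mg/L × 126,000 L = 515.3 g.
Product at 13.5% available Cl: 515.3 / 0.135 = 3817 g.
Volume: 3817 g ÷ 1.15 g/mL = 3319 mL.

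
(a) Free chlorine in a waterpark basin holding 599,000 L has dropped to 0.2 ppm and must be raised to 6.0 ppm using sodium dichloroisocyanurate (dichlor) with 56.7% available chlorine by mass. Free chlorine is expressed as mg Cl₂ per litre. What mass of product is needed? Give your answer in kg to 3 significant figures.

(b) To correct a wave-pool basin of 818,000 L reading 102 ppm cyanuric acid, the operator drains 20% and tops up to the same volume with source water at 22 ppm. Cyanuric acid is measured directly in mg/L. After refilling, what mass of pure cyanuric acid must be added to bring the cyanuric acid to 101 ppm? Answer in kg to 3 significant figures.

(a) 6.13 kg; (b) 12.3 kg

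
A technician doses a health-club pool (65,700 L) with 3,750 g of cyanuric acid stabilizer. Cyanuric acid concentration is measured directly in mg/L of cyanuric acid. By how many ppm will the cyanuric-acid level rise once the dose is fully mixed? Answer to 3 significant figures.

Rise: 3,750 g / 65,700 L × 1000 = 57.08 mg/L.

57.1 ppm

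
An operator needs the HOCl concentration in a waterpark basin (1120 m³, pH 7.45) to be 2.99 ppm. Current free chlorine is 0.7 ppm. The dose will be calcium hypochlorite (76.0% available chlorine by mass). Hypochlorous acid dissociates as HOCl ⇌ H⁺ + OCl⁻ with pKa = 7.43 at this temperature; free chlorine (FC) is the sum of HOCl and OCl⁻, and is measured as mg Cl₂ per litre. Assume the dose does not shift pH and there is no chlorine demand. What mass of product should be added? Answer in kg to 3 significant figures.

7.99 kg

Volume: 1120 m³ = 1,120,000 L.
[OCl⁻]/[HOCl] = 10^(pH − pKa) = 10^(7.45 − 7.43) = 1.047; fraction as HOCl = 1/(1 + 1.047) = 0.4885.
Free chlorine required for 2.99 ppm HOCl: 2.99 / 0.4885 = 6.121 ppm.
FC to add: 6.121 − 0.7 = 5.421 mg/L as Cl₂.
Cl₂ equivalent: 5.421 mg/L × 1,120,000 L = 6071 g.
Product at 76.0% available Cl: 6071 / 0.76 = 7989 g.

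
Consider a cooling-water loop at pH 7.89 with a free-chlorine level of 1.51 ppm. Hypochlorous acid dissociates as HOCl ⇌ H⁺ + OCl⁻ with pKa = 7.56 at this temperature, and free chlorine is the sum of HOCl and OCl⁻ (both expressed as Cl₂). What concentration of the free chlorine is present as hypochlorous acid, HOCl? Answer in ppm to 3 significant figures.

0.481 ppm

[OCl⁻]/[HOCl] = 10^(pH − pKa) = 10^(7.89 − 7.56) = 10^0.33 = 2.138.
Fraction as HOCl = 1 / (1 + 2.138) = 0.3187.
HOCl = 0.3187 × 1.51 ppm = 0.4812 ppm.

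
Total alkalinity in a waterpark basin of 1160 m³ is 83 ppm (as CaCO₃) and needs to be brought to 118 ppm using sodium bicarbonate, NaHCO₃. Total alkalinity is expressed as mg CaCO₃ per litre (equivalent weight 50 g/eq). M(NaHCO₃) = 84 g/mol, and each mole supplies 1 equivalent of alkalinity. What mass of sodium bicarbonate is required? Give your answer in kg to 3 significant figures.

Volume: 1160 m³ = 1,160,000 L.
Alkalinity to add: (118 − 83) = 35 mg/L as CaCO₃ × 1,160,000 L = 40,600 g as CaCO₃.
Equivalents: 40,600 g ÷ 50 g/eq = 812 eq.
NaHCO₃ supplies 1 eq per mole → 812 mol.
Mass: 812 mol × 84 g/mol = 68,210 g.

68.2 kg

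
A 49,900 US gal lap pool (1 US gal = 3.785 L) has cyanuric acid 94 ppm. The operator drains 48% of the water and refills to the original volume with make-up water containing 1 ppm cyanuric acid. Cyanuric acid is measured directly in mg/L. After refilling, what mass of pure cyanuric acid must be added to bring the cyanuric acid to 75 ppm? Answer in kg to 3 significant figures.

4.84 kg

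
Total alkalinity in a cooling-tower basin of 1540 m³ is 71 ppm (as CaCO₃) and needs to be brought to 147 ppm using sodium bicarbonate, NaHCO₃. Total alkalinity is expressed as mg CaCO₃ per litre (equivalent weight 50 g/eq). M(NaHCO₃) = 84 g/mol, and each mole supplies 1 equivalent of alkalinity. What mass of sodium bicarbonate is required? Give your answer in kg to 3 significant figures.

Volume: 1540 m³ = 1,540,000 L.
Alkalinity to add: (147 − 71) = 76 mg/L as CaCO₃ × 1,540,000 L = 117,000 g as CaCO₃.
Equivalents: 117,000 g ÷ 50 g/eq = 2341 eq.
NaHCO₃ supplies 1 eq per mole → 2341 mol.
Mass: 2341 mol × 84 g/mol = 196,600 g.

197 kg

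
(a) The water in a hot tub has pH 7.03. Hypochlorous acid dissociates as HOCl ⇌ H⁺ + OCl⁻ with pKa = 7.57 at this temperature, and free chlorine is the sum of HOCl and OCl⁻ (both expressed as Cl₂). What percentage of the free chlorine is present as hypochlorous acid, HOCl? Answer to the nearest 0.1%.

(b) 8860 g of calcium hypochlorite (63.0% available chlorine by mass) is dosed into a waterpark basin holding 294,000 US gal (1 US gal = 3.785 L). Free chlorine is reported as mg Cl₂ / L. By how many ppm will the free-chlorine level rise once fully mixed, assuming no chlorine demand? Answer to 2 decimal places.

(a) 77.6%; (b) 5.02 ppm

(a) [OCl⁻]/[HOCl] = 10^(pH − pKa) = 10^(7.03 − 7.57) = 10^-0.54 = 0.2884.
(a) Fraction as HOCl = 1 / (1 + 0.2884) = 0.7762.

(b) Volume: 294,000 US gal × 3.785 L/gal = 1,112,790 L.
(b) Available chlorine delivered: 8860 g × 0.63 = 5582 g as Cl₂.
(b) Concentration rise: 5582 g / 1,112,790 L = 5.016 mg/L = 5.02 ppm.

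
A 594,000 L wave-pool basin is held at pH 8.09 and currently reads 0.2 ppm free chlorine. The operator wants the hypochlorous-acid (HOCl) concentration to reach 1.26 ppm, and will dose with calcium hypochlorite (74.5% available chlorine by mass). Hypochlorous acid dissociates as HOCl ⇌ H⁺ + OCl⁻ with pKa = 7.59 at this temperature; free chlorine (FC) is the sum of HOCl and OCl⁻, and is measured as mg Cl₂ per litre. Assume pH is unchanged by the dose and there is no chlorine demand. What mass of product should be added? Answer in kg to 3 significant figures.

[OCl⁻]/[HOCl] = 10^(pH − pKa) = 10^(8.09 − 7.59) = 3.162; fraction as HOCl = 1/(1 + 3.162) = 0.2403.
Free chlorine required for 1.26 ppm HOCl: 1.26 / 0.2403 = 5.244 ppm.
FC to add: 5.244 − 0.2 = 5.044 mg/L as Cl₂.
Cl₂ equivalent: 5.044 mg/L × 594,000 L = 2996 g.
Product at 74.5% available Cl: 2996 / 0.745 = 4022 g.

4.02 kg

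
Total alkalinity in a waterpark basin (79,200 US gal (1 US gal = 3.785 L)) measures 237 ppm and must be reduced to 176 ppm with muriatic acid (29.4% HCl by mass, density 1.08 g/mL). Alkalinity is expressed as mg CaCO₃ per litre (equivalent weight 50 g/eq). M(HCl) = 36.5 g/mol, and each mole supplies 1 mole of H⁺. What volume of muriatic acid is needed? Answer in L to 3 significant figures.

Volume: 79,200 US gal × 3.785 L/gal = 299,772 L.
Alkalinity to neutralize: (237 − 176) = 61 mg/L as CaCO₃ × 299,772 L = 18,290 g as CaCO₃.
Equivalents of H⁺ required: 18,290 ÷ 50 g/eq = 365.7 eq = 365.7 mol HCl.
Mass of HCl: 365.7 × 36.5 = 13,350 g.
Mass of 29.4% solution: 13,350 / 0.294 = 45,400 g.
Volume: 45,400 g ÷ 1.08 g/mL = 42,040 mL.

42.0 L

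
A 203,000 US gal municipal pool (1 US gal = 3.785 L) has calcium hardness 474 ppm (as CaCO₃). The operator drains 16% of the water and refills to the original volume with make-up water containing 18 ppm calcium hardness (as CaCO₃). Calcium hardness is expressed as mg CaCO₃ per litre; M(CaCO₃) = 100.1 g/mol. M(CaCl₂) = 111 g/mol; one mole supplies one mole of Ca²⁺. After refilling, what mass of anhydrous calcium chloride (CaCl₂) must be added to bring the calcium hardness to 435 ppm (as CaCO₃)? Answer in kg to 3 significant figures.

28.9 kg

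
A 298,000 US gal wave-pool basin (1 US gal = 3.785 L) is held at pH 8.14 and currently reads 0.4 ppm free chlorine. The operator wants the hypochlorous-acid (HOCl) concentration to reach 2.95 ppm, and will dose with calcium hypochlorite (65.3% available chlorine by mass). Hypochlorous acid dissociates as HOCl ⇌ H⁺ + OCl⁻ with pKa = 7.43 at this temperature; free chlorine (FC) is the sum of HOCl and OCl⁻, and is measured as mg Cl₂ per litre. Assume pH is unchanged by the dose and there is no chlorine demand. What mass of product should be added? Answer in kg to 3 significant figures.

30.5 kg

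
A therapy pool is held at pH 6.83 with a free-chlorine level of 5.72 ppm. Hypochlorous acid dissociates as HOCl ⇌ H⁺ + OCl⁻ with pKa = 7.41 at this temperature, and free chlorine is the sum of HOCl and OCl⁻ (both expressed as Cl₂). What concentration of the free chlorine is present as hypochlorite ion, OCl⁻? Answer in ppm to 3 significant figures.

1.19 ppm

[OCl⁻]/[HOCl] = 10^(pH − pKa) = 10^(6.83 − 7.41) = 10^-0.58 = 0.263.
Fraction as HOCl = 1 / (1 + 0.263) = 0.7917.
OCl⁻ = (1 − 0.7917) × 5.72 ppm = 1.191 ppm.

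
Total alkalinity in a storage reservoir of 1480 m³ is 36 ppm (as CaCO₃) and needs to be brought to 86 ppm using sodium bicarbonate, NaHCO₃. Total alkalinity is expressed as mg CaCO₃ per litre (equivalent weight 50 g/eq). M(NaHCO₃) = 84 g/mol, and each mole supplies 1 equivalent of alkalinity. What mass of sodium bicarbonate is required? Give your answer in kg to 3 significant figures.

Volume: 1480 m³ = 1,480,000 L.
Alkalinity to add: (86 − 36) = 50 mg/L as CaCO₃ × 1,480,000 L = 74,000 g as CaCO₃.
Equivalents: 74,000 g ÷ 50 g/eq = 1480 eq.
NaHCO₃ supplies 1 eq per mole → 1480 mol.
Mass: 1480 mol × 84 g/mol = 124,300 g.

124 kg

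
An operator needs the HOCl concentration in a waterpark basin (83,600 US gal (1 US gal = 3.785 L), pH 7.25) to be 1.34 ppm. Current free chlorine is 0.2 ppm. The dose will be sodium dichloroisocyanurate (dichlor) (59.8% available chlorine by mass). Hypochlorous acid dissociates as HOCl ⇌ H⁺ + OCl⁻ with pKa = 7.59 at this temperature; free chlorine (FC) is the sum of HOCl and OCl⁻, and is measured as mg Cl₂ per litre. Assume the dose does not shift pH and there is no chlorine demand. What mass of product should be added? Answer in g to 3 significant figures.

927 g

Volume: 83,600 US gal × 3.785 L/gal = 316,426 L.
[OCl⁻]/[HOCl] = 10^(pH − pKa) = 10^(7.25 − 7.59) = 0.4571; fraction as HOCl = 1/(1 + 0.4571) = 0.6863.
Free chlorine required for 1.34 ppm HOCl: 1.34 / 0.6863 = 1.952 ppm.
FC to add: 1.952 − 0.2 = 1.752 mg/L as Cl₂.
Cl₂ equivalent: 1.752 mg/L × 316,426 L = 554.5 g.
Product at 59.8% available Cl: 554.5 / 0.598 = 927.3 g.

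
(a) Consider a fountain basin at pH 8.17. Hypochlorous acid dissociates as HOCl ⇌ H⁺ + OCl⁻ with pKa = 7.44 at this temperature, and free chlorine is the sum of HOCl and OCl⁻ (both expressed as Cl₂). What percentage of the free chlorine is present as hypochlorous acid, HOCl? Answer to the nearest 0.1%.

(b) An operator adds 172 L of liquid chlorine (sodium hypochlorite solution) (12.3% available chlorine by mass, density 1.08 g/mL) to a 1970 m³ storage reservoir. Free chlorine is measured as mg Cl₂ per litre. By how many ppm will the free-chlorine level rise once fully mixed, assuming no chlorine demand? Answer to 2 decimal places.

(a) [OCl⁻]/[HOCl] = 10^(pH − pKa) = 10^(8.17 − 7.44) = 10^0.73 = 5.37.
(a) Fraction as HOCl = 1 / (1 + 5.37) = 0.157.

(b) Volume: 1970 m³ = 1,970,000 L.
(b) Mass of solution: 172 L × 1000 mL/L × 1.08 g/mL = 185,800 g.
(b) Available chlorine delivered: 185,800 g × 0.123 = 22,850 g as Cl₂.
(b) Concentration rise: 22,850 g / 1,970,000 L = 11.6 mg/L = 11.60 ppm.

(a) 15.7%; (b) 11.60 ppm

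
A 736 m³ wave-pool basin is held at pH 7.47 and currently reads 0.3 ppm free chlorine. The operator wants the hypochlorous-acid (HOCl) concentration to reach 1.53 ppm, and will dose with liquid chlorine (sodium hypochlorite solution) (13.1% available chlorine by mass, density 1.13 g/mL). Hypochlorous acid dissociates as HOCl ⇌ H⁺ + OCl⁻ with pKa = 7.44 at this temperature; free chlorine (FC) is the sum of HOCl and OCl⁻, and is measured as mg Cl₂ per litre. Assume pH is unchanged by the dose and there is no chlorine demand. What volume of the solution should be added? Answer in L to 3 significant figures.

14.3 L

Volume: 736 m³ = 736,000 L.
[OCl⁻]/[HOCl] = 10^(pH − pKa) = 10^(7.47 − 7.44) = 1.072; fraction as HOCl = 1/(1 + 1.072) = 0.4827.
Free chlorine required for 1.53 ppm HOCl: 1.53 / 0.4827 = 3.169 ppm.
FC to add: 3.169 − 0.3 = 2.869 mg/L as Cl₂.
Cl₂ equivalent: 2.869 mg/L × 736,000 L = 2112 g.
Product at 13.1% available Cl: 2112 / 0.131 = 16,120 g.
Volume: 16,120 g ÷ 1.13 g/mL = 14,270 mL.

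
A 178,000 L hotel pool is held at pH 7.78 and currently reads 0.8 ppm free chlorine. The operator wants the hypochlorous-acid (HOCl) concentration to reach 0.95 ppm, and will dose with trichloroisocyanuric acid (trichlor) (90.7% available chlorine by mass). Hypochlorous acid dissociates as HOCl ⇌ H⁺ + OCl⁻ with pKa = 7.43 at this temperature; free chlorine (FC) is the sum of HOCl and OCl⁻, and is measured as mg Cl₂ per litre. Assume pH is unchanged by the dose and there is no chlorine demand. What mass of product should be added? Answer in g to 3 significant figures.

447 g

[OCl⁻]/[HOCl] = 10^(pH − pKa) = 10^(7.78 − 7.43) = 2.239; fraction as HOCl = 1/(1 + 2.239) = 0.3088.
Free chlorine required for 0.95 ppm HOCl: 0.95 / 0.3088 = 3.077 ppm.
FC to add: 3.077 − 0.8 = 2.277 mg/L as Cl₂.
Cl₂ equivalent: 2.277 mg/L × 178,000 L = 405.3 g.
Product at 90.7% available Cl: 405.3 / 0.907 = 446.8 g.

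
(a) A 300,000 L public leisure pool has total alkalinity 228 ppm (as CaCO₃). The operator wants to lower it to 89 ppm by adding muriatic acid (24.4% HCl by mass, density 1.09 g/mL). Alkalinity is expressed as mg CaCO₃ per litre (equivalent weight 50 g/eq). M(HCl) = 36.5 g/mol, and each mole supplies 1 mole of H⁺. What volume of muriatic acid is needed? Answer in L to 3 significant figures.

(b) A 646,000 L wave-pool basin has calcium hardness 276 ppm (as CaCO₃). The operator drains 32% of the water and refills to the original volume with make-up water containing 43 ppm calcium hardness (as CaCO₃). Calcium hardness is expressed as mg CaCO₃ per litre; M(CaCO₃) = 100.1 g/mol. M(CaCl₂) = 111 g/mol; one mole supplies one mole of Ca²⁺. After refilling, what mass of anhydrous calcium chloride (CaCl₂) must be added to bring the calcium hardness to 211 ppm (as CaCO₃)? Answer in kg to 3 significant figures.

(a) Alkalinity to neutralize: (228 − 89) = 139 mg/L as CaCO₃ × 300,000 L = 41,700 g as CaCO₃.
(a) Equivalents of H⁺ required: 41,700 ÷ 50 g/eq = 834 eq = 834 mol HCl.
(a) Mass of HCl: 834 × 36.5 = 30,440 g.
(a) Mass of 24.4% solution: 30,440 / 0.244 = 124,800 g.
(a) Volume: 124,800 g ÷ 1.09 g/mL = 114,500 mL.

(b) After draining 32% and refilling: 276 × 0.68 + 43 × 0.32 = 201.44 ppm.
(b) Deficit to target: 211 − 201.44 = 9.56 mg/L.
(b) As CaCO₃: 9.56 mg/L × 646,000 L = 6176 g; ÷ 100.1 = 61.7 mol Ca²⁺.
(b) Mass: 61.7 × 111 = 6848 g.

(a) 114 L; (b) 6.85 kg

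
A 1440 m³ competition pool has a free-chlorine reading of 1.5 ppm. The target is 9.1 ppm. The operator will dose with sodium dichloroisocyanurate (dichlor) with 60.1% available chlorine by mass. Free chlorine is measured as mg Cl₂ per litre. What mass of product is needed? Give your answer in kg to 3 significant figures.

18.2 kg

Volume: 1440 m³ = 1,440,000 L.
Chlorine deficit: 9.1 − 1.5 = 7.6 ppm = 7.6 mg/L as Cl₂.
Cl₂ equivalent needed: 7.6 mg/L × 1,440,000 L = 10,940,000 mg = 10,940 g.
Product at 60.1% available chlorine: 10,940 / 0.601 = 18,210 g.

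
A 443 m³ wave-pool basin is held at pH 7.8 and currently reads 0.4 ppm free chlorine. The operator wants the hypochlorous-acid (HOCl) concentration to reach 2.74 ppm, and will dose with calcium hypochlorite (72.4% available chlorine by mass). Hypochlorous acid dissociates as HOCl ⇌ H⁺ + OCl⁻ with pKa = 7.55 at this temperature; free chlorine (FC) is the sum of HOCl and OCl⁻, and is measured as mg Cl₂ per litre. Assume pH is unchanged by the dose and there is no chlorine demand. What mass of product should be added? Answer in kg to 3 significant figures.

4.41 kg

Volume: 443 m³ = 443,000 L.
[OCl⁻]/[HOCl] = 10^(pH − pKa) = 10^(7.8 − 7.55) = 1.778; fraction as HOCl = 1/(1 + 1.778) = 0.3599.
Free chlorine required for 2.74 ppm HOCl: 2.74 / 0.3599 = 7.612 ppm.
FC to add: 7.612 − 0.4 = 7.212 mg/L as Cl₂.
Cl₂ equivalent: 7.212 mg/L × 443,000 L = 3195 g.
Product at 72.4% available Cl: 3195 / 0.724 = 4413 g.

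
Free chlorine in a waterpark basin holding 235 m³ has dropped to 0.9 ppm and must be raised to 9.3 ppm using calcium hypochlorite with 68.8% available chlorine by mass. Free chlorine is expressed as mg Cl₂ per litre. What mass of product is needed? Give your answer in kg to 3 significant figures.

2.87 kg

Volume: 235 m³ = 235,000 L.
Chlorine deficit: 9.3 − 0.9 = 8.4 ppm = 8.4 mg/L as Cl₂.
Cl₂ equivalent needed: 8.4 mg/L × 235,000 L = 1,974,000 mg = 1974 g.
Product at 68.8% available chlorine: 1974 / 0.688 = 2869 g.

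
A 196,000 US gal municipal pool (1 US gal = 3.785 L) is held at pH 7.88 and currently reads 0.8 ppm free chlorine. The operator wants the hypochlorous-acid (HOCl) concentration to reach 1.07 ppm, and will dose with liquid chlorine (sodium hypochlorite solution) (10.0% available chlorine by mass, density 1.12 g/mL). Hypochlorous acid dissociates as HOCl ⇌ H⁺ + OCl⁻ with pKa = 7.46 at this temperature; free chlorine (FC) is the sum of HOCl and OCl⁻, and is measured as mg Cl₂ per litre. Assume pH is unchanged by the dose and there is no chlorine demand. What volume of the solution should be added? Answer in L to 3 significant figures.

Volume: 196,000 US gal × 3.785 L/gal = 741,860 L.
[OCl⁻]/[HOCl] = 10^(pH − pKa) = 10^(7.88 − 7.46) = 2.63; fraction as HOCl = 1/(1 + 2.63) = 0.2755.
Free chlorine required for 1.07 ppm HOCl: 1.07 / 0.2755 = 3.884 ppm.
FC to add: 3.884 − 0.8 = 3.084 mg/L as Cl₂.
Cl₂ equivalent: 3.084 mg/L × 741,860 L = 2288 g.
Product at 10.0% available Cl: 2288 / 0.1 = 22,880 g.
Volume: 22,880 g ÷ 1.12 g/mL = 20,430 mL.

20.4 L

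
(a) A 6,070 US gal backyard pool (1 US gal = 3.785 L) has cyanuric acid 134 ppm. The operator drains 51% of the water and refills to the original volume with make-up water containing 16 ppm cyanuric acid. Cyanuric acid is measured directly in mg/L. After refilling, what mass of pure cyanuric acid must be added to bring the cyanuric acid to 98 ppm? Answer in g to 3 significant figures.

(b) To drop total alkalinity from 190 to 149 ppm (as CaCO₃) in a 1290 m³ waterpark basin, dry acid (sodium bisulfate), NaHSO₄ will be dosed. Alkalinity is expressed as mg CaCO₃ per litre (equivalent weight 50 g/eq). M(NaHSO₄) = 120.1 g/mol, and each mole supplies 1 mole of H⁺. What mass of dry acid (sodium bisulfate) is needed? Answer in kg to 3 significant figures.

(a) Volume: 6,070 US gal × 3.785 L/gal = 22,975 L.
(a) After draining 51% and refilling: 134 × 0.49 + 16 × 0.51 = 73.82 ppm.
(a) Deficit to target: 98 − 73.82 = 24.18 mg/L.
(a) Mass: 24.18 mg/L × 22,975 L = 555.5 g cyanuric acid.

(b) Volume: 1290 m³ = 1,290,000 L.
(b) Alkalinity to neutralize: (190 − 149) = 41 mg/L as CaCO₃ × 1,290,000 L = 52,890 g as CaCO₃.
(b) Equivalents of H⁺ required: 52,890 ÷ 50 g/eq = 1058 eq = 1058 mol NaHSO₄.
(b) Mass of NaHSO₄: 1058 × 120.1 = 127,000 g.

(a) 556 g; (b) 127 kg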